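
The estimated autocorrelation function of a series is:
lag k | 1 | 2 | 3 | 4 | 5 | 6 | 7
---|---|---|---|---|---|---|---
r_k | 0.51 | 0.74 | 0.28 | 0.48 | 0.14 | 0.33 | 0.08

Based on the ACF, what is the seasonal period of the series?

2

The largest autocorrelation is r_2 = 0.74; the remaining lags stay at or below 0.51.
The dominant spike at lag 2 indicates a seasonal period of 2.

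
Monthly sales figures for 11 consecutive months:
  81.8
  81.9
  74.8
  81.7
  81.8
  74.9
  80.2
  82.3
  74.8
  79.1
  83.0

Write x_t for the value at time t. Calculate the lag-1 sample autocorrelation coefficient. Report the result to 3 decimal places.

Mean x̄ = (81.8 + 81.9 + 74.8 + 81.7 + 81.8 + 74.9 + 80.2 + 82.3 + 74.8 + 79.1 + 83.0)/11 = 79.6636
Numerator Σ_{t=1}^{10}(x_t−x̄)(x_{t+1}−x̄) = -34.9322
Denominator Σ(x_t−x̄)² = 106.9655
r_1 = -34.9322 / 106.9655 = -0.327

-0.327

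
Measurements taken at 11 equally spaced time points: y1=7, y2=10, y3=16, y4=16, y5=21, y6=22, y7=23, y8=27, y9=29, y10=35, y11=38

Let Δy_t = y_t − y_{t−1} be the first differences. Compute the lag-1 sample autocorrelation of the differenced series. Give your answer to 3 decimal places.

First differences Δy: 3, 6, 0, 5, 1, 1, 4, 2, 6, 3
Mean of differences = 3.1000
Numerator Σ(Δy_t−Δȳ)(Δy_{t+1}−Δȳ) = -21.1100
Denominator Σ(Δy_t−Δȳ)² = 40.9000
r_1(Δy) = -21.1100 / 40.9000 = -0.516

-0.516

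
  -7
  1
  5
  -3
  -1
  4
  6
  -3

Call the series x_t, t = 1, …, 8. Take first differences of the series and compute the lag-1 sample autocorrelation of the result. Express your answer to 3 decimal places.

-0.067

First differences Δx: 8, 4, -8, 2, 5, 2, -9
Mean of differences = 0.5714
Numerator Σ(Δx_t−Δx̄)(Δx_{t+1}−Δx̄) = -17.1837
Denominator Σ(Δx_t−Δx̄)² = 255.7143
r_1(Δx) = -17.1837 / 255.7143 = -0.067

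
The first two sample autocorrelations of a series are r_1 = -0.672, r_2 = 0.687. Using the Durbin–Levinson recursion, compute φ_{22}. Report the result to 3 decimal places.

φ_{22} = (r_2 − r_1²) / (1 − r_1²)
r_1² = (-0.672)² = 0.451584
Numerator = 0.687 − 0.4516 = 0.2354; denominator = 1 − 0.4516 = 0.5484
φ_{22} = 0.2354 / 0.5484 = 0.429

0.429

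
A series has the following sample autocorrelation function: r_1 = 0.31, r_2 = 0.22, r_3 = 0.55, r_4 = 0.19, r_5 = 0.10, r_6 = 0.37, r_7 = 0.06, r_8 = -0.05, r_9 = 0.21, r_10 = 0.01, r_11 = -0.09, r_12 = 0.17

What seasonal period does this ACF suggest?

3

The largest autocorrelation is r_3 = 0.55, with a weaker echo at lag 6 (0.37); the remaining lags stay at or below 0.31. The elevated value at lag 1 (0.31), dropping to 0.22 at lag 2, reflects decaying short-term dependence rather than seasonality.
The dominant spike at lag 3 indicates a seasonal period of 3.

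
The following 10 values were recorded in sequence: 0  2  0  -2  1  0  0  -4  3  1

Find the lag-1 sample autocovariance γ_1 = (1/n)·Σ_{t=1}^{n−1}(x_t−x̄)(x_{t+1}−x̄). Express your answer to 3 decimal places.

Mean x̄ = (0 + 2 + 0 − 2 + 1 + 0 + 0 − 4 + 3 + 1)/10 = 0.1000
Σ_{t=1}^{9}(x_t−x̄)(x_{t+1}−x̄) = -11.0100
γ_1 = -11.0100 / 10 = -1.101

-1.101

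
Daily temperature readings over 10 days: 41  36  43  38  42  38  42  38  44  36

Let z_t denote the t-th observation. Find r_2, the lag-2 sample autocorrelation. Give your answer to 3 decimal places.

Mean z̄ = (41 + 36 + 43 + 38 + 42 + 38 + 42 + 38 + 44 + 36)/10 = 39.8000
Numerator Σ_{t=1}^{8}(z_t−z̄)(z_{t+2}−z̄) = 45.1200
Denominator Σ(z_t−z̄)² = 77.6000
r_2 = 45.1200 / 77.6000 = 0.581

0.581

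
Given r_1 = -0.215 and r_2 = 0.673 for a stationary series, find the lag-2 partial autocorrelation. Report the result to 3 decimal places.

φ_{22} = (r_2 − r_1²) / (1 − r_1²)
r_1² = (-0.215)² = 0.046225
Numerator = 0.673 − 0.0462 = 0.6268; denominator = 1 − 0.0462 = 0.9538
φ_{22} = 0.6268 / 0.9538 = 0.657

0.657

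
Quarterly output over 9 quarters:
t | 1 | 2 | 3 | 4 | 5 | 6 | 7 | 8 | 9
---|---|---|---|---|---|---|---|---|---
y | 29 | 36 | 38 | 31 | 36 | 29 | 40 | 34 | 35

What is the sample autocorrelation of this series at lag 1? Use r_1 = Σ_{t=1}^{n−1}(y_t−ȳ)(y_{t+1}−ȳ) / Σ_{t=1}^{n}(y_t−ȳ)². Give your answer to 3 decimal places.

-0.513

Mean ȳ = (29 + 36 + 38 + 31 + 36 + 29 + 40 + 34 + 35)/9 = 34.2222
Numerator Σ_{t=1}^{8}(y_t−ȳ)(y_{t+1}−ȳ) = -61.3827
Denominator Σ(y_t−ȳ)² = 119.5556
r_1 = -61.3827 / 119.5556 = -0.513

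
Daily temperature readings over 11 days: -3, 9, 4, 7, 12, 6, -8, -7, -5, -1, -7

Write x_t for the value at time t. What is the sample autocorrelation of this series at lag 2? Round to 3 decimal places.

Mean x̄ = (-3 + 9 + 4 + 7 + 12 + 6 − 8 − 7 − 5 − 1 − 7)/11 = 0.6364
Numerator Σ_{t=1}^{9}(x_t−x̄)(x_{t+2}−x̄) = 78.4628
Denominator Σ(x_t−x̄)² = 518.5455
r_2 = 78.4628 / 518.5455 = 0.151

0.151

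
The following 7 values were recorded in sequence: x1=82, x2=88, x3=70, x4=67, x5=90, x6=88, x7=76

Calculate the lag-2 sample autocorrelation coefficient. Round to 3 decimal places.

-0.708

Mean x̄ = (82 + 88 + 70 + 67 + 90 + 88 + 76)/7 = 80.1429
Σ(x_t−x̄)(x_{t+2}−x̄) = (-18.8367) + (-103.2653) + (-99.9796) + (-103.2653) + (-40.8367) = -366.1837
Denominator Σ(x_t−x̄)² = 516.8571
r_2 = -366.1837 / 516.8571 = -0.708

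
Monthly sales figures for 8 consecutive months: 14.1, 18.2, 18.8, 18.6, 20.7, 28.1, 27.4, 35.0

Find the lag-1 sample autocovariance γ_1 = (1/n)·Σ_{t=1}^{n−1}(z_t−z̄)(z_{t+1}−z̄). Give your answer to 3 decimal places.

Mean z̄ = (14.1 + 18.2 + 18.8 + 18.6 + 20.7 + 28.1 + 27.4 + 35.0)/8 = 22.6125
Σ_{t=1}^{7}(z_t−z̄)(z_{t+1}−z̄) = 152.4373
γ_1 = 152.4373 / 8 = 19.055

19.055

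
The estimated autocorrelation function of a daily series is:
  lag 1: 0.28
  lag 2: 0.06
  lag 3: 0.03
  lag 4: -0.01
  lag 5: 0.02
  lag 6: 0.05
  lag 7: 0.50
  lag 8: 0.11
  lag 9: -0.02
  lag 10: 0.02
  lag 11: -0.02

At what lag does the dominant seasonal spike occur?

7

The largest autocorrelation is r_7 = 0.50; the remaining lags stay at or below 0.28. The elevated value at lag 1 (0.28), dropping to 0.06 at lag 2, reflects decaying short-term dependence rather than seasonality.
The dominant spike at lag 7 indicates a seasonal period of 7.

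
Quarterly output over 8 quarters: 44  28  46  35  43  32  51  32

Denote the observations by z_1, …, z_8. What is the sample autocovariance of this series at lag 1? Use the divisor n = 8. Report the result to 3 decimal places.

-46.486

Mean z̄ = (44 + 28 + 46 + 35 + 43 + 32 + 51 + 32)/8 = 38.8750
Deviations: 5.1250, -10.8750, 7.1250, -3.8750, 4.1250, -6.8750, 12.1250, -6.8750
Σ_{t=1}^{7}(z_t−z̄)(z_{t+1}−z̄) = -371.8906
γ_1 = -371.8906 / 8 = -46.486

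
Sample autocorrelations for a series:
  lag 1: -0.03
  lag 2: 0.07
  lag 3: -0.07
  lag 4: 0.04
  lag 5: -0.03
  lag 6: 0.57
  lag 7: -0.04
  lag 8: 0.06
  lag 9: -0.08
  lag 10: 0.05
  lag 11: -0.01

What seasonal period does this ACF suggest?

6

The largest autocorrelation is r_6 = 0.57; the remaining lags stay at or below 0.07.
The dominant spike at lag 6 indicates a seasonal period of 6.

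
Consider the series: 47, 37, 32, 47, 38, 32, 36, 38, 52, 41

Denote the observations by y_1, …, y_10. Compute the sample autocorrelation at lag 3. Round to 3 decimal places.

Mean ȳ = (47 + 37 + 32 + 47 + 38 + 32 + 36 + 38 + 52 + 41)/10 = 40.0000
Σ(y_t−ȳ)(y_{t+3}−ȳ) = (49.0000) + (6.0000) + (64.0000) + (-28.0000) + (4.0000) + (-96.0000) + (-4.0000) = -5.0000
Denominator Σ(y_t−ȳ)² = 404.0000
r_3 = -5.0000 / 404.0000 = -0.012

-0.012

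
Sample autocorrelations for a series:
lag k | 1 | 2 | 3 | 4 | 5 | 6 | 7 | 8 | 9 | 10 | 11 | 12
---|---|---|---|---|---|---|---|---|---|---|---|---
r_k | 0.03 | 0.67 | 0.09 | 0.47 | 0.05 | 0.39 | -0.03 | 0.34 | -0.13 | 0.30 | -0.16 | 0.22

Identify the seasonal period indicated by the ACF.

The largest autocorrelation is r_2 = 0.67, with weaker echoes at lags 4 (0.47), 6 (0.39), 8 (0.34), 10 (0.30) and 12 (0.22); the remaining lags stay at or below 0.09.
The dominant spike at lag 2 indicates a seasonal period of 2.

2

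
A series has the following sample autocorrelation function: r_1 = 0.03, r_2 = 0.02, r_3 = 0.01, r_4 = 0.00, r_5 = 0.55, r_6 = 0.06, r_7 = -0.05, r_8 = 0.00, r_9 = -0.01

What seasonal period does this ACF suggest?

5

The largest autocorrelation is r_5 = 0.55; the remaining lags stay at or below 0.06.
The dominant spike at lag 5 indicates a seasonal period of 5.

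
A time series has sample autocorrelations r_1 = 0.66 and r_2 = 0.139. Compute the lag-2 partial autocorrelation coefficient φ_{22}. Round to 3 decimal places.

-0.526

φ_{22} = (r_2 − r_1²) / (1 − r_1²)
r_1² = (0.66)² = 0.4356
Numerator = 0.139 − 0.4356 = -0.2966; denominator = 1 − 0.4356 = 0.5644
φ_{22} = -0.2966 / 0.5644 = -0.526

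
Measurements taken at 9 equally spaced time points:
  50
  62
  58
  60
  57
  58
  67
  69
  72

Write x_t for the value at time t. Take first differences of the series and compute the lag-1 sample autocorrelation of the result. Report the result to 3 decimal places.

-0.283

First differences Δx: 12, -4, 2, -3, 1, 9, 2, 3
Mean of differences = 2.7500
Numerator Σ(Δx_t−Δx̄)(Δx_{t+1}−Δx̄) = -58.8125
Denominator Σ(Δx_t−Δx̄)² = 207.5000
r_1(Δx) = -58.8125 / 207.5000 = -0.283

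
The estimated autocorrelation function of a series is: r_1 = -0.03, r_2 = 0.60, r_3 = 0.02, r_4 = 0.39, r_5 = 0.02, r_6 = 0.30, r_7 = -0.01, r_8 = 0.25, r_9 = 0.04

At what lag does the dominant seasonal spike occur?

2

The largest autocorrelation is r_2 = 0.60, with weaker echoes at lags 4 (0.39), 6 (0.30) and 8 (0.25); the remaining lags stay at or below 0.04.
The dominant spike at lag 2 indicates a seasonal period of 2.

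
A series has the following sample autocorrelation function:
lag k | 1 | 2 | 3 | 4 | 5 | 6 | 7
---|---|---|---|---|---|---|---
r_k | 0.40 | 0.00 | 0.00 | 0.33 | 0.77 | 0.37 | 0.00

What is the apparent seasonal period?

The largest autocorrelation is r_5 = 0.77; the remaining lags stay at or below 0.40. The elevated value at lag 1 (0.40), dropping to 0.00 at lag 2, reflects decaying short-term dependence rather than seasonality.
The dominant spike at lag 5 indicates a seasonal period of 5.

5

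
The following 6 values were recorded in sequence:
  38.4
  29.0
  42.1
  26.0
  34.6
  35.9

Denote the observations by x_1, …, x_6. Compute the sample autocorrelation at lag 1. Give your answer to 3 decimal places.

-0.731

Mean x̄ = (38.4 + 29.0 + 42.1 + 26.0 + 34.6 + 35.9)/6 = 34.3333
Deviations from mean: 4.0667, -5.3333, 7.7667, -8.3333, 0.2667, 1.5667
Σ(x_t−x̄)(x_{t+1}−x̄) = (-21.6889) + (-41.4222) + (-64.7222) + (-2.2222) + (0.4178) = -129.6378
Denominator Σ(x_t−x̄)² = 177.2733
r_1 = -129.6378 / 177.2733 = -0.731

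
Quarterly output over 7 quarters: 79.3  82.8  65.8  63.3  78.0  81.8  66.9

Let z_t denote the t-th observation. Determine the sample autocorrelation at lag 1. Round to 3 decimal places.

-0.011

Mean z̄ = (79.3 + 82.8 + 65.8 + 63.3 + 78.0 + 81.8 + 66.9)/7 = 73.9857
Deviations from mean: 5.3143, 8.8143, -8.1857, -10.6857, 4.0143, 7.8143, -7.0857
Σ(z_t−z̄)(z_{t+1}−z̄) = (46.8416) + (-72.1512) + (87.4702) + (-42.8955) + (31.3688) + (-55.3698) = -4.7359
Denominator Σ(z_t−z̄)² = 414.5086
r_1 = -4.7359 / 414.5086 = -0.011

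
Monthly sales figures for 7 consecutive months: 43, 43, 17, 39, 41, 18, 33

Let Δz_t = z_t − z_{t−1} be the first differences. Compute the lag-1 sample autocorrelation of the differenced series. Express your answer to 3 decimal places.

First differences Δz: 0, -26, 22, 2, -23, 15
Mean of differences = -1.6667
Numerator Σ(Δz_t−Δz̄)(Δz_{t+1}−Δz̄) = -963.4444
Denominator Σ(Δz_t−Δz̄)² = 1901.3333
r_1(Δz) = -963.4444 / 1901.3333 = -0.507

-0.507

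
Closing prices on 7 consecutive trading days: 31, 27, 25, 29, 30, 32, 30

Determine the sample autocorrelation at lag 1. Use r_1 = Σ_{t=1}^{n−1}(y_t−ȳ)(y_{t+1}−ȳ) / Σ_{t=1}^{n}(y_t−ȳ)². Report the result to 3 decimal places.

0.294

Mean ȳ = (31 + 27 + 25 + 29 + 30 + 32 + 30)/7 = 29.1429
Numerator Σ_{t=1}^{6}(y_t−ȳ)(y_{t+1}−ȳ) = 10.2653
Denominator Σ(y_t−ȳ)² = 34.8571
r_1 = 10.2653 / 34.8571 = 0.294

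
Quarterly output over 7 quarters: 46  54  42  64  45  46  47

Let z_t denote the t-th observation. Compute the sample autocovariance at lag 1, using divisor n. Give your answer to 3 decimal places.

Mean z̄ = (46 + 54 + 42 + 64 + 45 + 46 + 47)/7 = 49.1429
Σ_{t=1}^{6}(z_t−z̄)(z_{t+1}−z̄) = -197.8776
γ_1 = -197.8776 / 7 = -28.268

-28.268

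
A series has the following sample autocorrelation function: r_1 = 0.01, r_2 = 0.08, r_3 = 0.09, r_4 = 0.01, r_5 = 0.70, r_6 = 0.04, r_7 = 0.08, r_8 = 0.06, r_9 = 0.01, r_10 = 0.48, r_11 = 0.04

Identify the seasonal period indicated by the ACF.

The largest autocorrelation is r_5 = 0.70, with a weaker echo at lag 10 (0.48); the remaining lags stay at or below 0.09.
The dominant spike at lag 5 indicates a seasonal period of 5.

5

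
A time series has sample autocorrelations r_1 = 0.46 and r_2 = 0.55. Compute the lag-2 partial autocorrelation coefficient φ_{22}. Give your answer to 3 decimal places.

φ_{22} = (r_2 − r_1²) / (1 − r_1²)
r_1² = (0.46)² = 0.2116
Numerator = 0.55 − 0.2116 = 0.3384; denominator = 1 − 0.2116 = 0.7884
φ_{22} = 0.3384 / 0.7884 = 0.429

0.429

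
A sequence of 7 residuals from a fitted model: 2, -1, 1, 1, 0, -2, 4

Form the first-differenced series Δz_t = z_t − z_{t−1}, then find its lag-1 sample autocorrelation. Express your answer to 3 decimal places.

First differences Δz: -3, 2, 0, -1, -2, 6
Mean of differences = 0.3333
Numerator Σ(Δz_t−Δz̄)(Δz_{t+1}−Δz̄) = -15.7778
Denominator Σ(Δz_t−Δz̄)² = 53.3333
r_1(Δz) = -15.7778 / 53.3333 = -0.296

-0.296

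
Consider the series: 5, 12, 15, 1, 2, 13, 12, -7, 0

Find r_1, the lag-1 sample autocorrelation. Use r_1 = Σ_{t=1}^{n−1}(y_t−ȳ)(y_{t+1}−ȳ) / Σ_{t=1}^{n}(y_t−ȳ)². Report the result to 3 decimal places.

Mean ȳ = (5 + 12 + 15 + 1 + 2 + 13 + 12 − 7 + 0)/9 = 5.8889
Numerator Σ_{t=1}^{8}(y_t−ȳ)(y_{t+1}−ȳ) = 37.6543
Denominator Σ(y_t−ȳ)² = 448.8889
r_1 = 37.6543 / 448.8889 = 0.084

0.084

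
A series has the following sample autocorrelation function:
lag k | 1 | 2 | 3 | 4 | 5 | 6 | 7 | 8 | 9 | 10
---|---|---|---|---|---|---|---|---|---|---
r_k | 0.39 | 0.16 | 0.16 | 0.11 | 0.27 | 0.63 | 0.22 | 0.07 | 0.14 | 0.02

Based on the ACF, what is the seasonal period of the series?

6

The largest autocorrelation is r_6 = 0.63; the remaining lags stay at or below 0.39. The elevated value at lag 1 (0.39), dropping to 0.16 at lag 2, reflects decaying short-term dependence rather than seasonality.
The dominant spike at lag 6 indicates a seasonal period of 6.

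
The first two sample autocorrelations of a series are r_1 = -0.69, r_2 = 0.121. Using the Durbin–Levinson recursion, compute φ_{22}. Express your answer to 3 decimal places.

φ_{22} = (r_2 − r_1²) / (1 − r_1²)
r_1² = (-0.69)² = 0.4761
Numerator = 0.121 − 0.4761 = -0.3551; denominator = 1 − 0.4761 = 0.5239
φ_{22} = -0.3551 / 0.5239 = -0.678

-0.678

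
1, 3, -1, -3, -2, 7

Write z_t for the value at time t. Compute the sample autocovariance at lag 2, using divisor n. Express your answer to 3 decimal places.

Mean z̄ = (1 + 3 − 1 − 3 − 2 + 7)/6 = 0.8333
Deviations: 0.1667, 2.1667, -1.8333, -3.8333, -2.8333, 6.1667
Σ_{t=1}^{4}(z_t−z̄)(z_{t+2}−z̄) = -27.0556
γ_2 = -27.0556 / 6 = -4.509

-4.509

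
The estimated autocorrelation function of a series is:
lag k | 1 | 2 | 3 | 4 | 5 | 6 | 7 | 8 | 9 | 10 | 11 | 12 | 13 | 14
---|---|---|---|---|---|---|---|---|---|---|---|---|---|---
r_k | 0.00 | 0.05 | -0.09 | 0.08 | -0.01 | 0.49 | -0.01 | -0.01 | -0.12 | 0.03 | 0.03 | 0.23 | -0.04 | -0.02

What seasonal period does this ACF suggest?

The largest autocorrelation is r_6 = 0.49, with a weaker echo at lag 12 (0.23); the remaining lags stay at or below 0.08.
The dominant spike at lag 6 indicates a seasonal period of 6.

6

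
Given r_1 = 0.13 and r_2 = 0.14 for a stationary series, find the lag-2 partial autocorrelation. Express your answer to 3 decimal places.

φ_{22} = (r_2 − r_1²) / (1 − r_1²)
r_1² = (0.13)² = 0.0169
Numerator = 0.14 − 0.0169 = 0.1231; denominator = 1 − 0.0169 = 0.9831
φ_{22} = 0.1231 / 0.9831 = 0.125

0.125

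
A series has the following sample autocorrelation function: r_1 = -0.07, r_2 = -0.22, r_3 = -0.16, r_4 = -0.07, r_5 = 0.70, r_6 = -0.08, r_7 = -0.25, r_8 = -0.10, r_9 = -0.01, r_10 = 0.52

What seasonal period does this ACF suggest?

The largest autocorrelation is r_5 = 0.70, with a weaker echo at lag 10 (0.52); the remaining lags stay at or below -0.01.
The dominant spike at lag 5 indicates a seasonal period of 5.

5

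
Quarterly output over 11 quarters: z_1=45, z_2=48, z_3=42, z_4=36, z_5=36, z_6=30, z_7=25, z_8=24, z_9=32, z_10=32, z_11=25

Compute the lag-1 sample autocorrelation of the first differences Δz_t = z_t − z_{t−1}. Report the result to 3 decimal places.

0.042

First differences Δz: 3, -6, -6, 0, -6, -5, -1, 8, 0, -7
Mean of differences = -2.0000
Numerator Σ(Δz_t−Δz̄)(Δz_{t+1}−Δz̄) = 9.0000
Denominator Σ(Δz_t−Δz̄)² = 216.0000
r_1(Δz) = 9.0000 / 216.0000 = 0.042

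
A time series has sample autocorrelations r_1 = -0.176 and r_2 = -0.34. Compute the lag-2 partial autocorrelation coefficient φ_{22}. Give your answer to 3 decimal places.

-0.383

φ_{22} = (r_2 − r_1²) / (1 − r_1²)
r_1² = (-0.176)² = 0.030976
Numerator = -0.34 − 0.0310 = -0.3710; denominator = 1 − 0.0310 = 0.9690
φ_{22} = -0.3710 / 0.9690 = -0.383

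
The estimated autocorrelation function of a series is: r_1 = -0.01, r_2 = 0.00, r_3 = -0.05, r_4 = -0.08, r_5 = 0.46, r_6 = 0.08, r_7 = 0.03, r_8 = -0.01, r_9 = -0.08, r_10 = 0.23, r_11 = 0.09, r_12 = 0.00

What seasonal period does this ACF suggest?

5

The largest autocorrelation is r_5 = 0.46, with a weaker echo at lag 10 (0.23); the remaining lags stay at or below 0.09.
The dominant spike at lag 5 indicates a seasonal period of 5.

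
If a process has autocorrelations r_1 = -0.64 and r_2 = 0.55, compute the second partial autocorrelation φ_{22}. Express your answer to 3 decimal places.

0.238

φ_{22} = (r_2 − r_1²) / (1 − r_1²)
r_1² = (-0.64)² = 0.4096
Numerator = 0.55 − 0.4096 = 0.1404; denominator = 1 − 0.4096 = 0.5904
φ_{22} = 0.1404 / 0.5904 = 0.238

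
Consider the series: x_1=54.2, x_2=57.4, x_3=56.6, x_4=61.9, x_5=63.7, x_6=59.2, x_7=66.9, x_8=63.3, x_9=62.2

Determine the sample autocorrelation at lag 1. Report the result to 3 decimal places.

0.310

Mean x̄ = (54.2 + 57.4 + 56.6 + 61.9 + 63.7 + 59.2 + 66.9 + 63.3 + 62.2)/9 = 60.6000
Numerator Σ_{t=1}^{8}(x_t−x̄)(x_{t+1}−x̄) = 40.2800
Denominator Σ(x_t−x̄)² = 130.0000
r_1 = 40.2800 / 130.0000 = 0.310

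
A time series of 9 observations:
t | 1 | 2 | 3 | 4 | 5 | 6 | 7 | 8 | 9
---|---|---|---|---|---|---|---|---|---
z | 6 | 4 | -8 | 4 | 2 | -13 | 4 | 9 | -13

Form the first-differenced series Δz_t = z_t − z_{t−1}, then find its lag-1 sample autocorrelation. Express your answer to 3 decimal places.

First differences Δz: -2, -12, 12, -2, -15, 17, 5, -22
Mean of differences = -2.3750
Numerator Σ(Δz_t−Δz̄)(Δz_{t+1}−Δz̄) = -387.7656
Denominator Σ(Δz_t−Δz̄)² = 1273.8750
r_1(Δz) = -387.7656 / 1273.8750 = -0.304

-0.304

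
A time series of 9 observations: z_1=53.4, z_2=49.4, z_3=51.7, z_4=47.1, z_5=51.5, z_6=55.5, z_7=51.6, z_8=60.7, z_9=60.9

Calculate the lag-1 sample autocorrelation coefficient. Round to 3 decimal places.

0.358

Mean z̄ = (53.4 + 49.4 + 51.7 + 47.1 + 51.5 + 55.5 + 51.6 + 60.7 + 60.9)/9 = 53.5333
Numerator Σ_{t=1}^{8}(z_t−z̄)(z_{t+1}−z̄) = 64.1422
Denominator Σ(z_t−z̄)² = 179.2200
r_1 = 64.1422 / 179.2200 = 0.358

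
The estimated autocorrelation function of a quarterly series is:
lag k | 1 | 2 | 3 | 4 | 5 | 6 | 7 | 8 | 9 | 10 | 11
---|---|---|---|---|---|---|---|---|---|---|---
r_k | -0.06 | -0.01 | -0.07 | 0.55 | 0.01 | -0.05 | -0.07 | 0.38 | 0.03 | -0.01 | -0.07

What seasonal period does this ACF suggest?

4

The largest autocorrelation is r_4 = 0.55, with a weaker echo at lag 8 (0.38); the remaining lags stay at or below 0.03.
The dominant spike at lag 4 indicates a seasonal period of 4.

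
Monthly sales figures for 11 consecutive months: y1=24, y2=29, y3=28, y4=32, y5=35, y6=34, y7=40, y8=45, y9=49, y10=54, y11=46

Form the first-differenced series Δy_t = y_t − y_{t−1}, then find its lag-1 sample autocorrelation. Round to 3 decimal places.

First differences Δy: 5, -1, 4, 3, -1, 6, 5, 4, 5, -8
Mean of differences = 2.2000
Numerator Σ(Δy_t−Δȳ)(Δy_{t+1}−Δȳ) = -35.8400
Denominator Σ(Δy_t−Δȳ)² = 169.6000
r_1(Δy) = -35.8400 / 169.6000 = -0.211

-0.211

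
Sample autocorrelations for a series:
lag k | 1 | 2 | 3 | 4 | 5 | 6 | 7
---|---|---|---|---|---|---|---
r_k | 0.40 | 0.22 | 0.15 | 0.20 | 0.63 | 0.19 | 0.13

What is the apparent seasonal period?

The largest autocorrelation is r_5 = 0.63; the remaining lags stay at or below 0.40. The elevated value at lag 1 (0.40), dropping to 0.22 at lag 2, reflects decaying short-term dependence rather than seasonality.
The dominant spike at lag 5 indicates a seasonal period of 5.

5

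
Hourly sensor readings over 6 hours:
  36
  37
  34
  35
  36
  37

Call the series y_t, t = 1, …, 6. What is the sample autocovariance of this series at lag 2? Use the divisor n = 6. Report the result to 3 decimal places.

Mean ȳ = (36 + 37 + 34 + 35 + 36 + 37)/6 = 35.8333
Σ_{t=1}^{4}(y_t−ȳ)(y_{t+2}−ȳ) = -2.5556
γ_2 = -2.5556 / 6 = -0.426

-0.426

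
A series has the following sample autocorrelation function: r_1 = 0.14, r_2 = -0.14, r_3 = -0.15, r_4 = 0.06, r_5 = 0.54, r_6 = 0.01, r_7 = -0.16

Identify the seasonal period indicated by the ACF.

5

The largest autocorrelation is r_5 = 0.54; the remaining lags stay at or below 0.14.
The dominant spike at lag 5 indicates a seasonal period of 5.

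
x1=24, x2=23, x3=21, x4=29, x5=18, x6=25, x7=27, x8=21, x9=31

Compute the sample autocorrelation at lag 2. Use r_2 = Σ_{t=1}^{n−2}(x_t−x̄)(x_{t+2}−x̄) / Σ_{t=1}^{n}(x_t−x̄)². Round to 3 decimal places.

0.129

Mean x̄ = (24 + 23 + 21 + 29 + 18 + 25 + 27 + 21 + 31)/9 = 24.3333
Σ(x_t−x̄)(x_{t+2}−x̄) = (1.1111) + (-6.2222) + (21.1111) + (3.1111) + (-16.8889) + (-2.2222) + (17.7778) = 17.7778
Denominator Σ(x_t−x̄)² = 138.0000
r_2 = 17.7778 / 138.0000 = 0.129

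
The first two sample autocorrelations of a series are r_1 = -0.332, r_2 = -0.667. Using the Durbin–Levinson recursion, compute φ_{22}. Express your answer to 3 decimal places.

-0.874

φ_{22} = (r_2 − r_1²) / (1 − r_1²)
r_1² = (-0.332)² = 0.110224
Numerator = -0.667 − 0.1102 = -0.7772; denominator = 1 − 0.1102 = 0.8898
φ_{22} = -0.7772 / 0.8898 = -0.874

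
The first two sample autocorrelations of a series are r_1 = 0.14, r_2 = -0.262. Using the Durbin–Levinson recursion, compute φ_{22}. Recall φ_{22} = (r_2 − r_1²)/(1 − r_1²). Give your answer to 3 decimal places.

φ_{22} = (r_2 − r_1²) / (1 − r_1²)
r_1² = (0.14)² = 0.0196
Numerator = -0.262 − 0.0196 = -0.2816; denominator = 1 − 0.0196 = 0.9804
φ_{22} = -0.2816 / 0.9804 = -0.287

-0.287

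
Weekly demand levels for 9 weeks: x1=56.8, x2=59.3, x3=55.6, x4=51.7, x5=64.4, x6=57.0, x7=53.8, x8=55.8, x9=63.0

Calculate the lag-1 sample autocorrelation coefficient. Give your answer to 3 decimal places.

Mean x̄ = (56.8 + 59.3 + 55.6 + 51.7 + 64.4 + 57.0 + 53.8 + 55.8 + 63.0)/9 = 57.4889
Numerator Σ_{t=1}^{8}(x_t−x̄)(x_{t+1}−x̄) = -38.3946
Denominator Σ(x_t−x̄)² = 135.6689
r_1 = -38.3946 / 135.6689 = -0.283

-0.283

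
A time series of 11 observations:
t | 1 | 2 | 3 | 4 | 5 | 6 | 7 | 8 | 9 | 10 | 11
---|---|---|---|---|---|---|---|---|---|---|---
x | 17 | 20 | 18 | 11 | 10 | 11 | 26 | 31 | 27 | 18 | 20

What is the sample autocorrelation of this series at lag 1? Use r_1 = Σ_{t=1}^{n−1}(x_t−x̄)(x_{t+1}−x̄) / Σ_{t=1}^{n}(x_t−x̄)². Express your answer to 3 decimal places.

Mean x̄ = (17 + 20 + 18 + 11 + 10 + 11 + 26 + 31 + 27 + 18 + 20)/11 = 19.0000
Numerator Σ_{t=1}^{10}(x_t−x̄)(x_{t+1}−x̄) = 264.0000
Denominator Σ(x_t−x̄)² = 474.0000
r_1 = 264.0000 / 474.0000 = 0.557

0.557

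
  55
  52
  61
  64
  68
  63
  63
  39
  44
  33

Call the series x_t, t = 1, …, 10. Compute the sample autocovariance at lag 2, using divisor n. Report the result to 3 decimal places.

Mean x̄ = (55 + 52 + 61 + 64 + 68 + 63 + 63 + 39 + 44 + 33)/10 = 54.2000
Σ_{t=1}^{8}(x_t−x̄)(x_{t+2}−x̄) = 384.1200
γ_2 = 384.1200 / 10 = 38.412

38.412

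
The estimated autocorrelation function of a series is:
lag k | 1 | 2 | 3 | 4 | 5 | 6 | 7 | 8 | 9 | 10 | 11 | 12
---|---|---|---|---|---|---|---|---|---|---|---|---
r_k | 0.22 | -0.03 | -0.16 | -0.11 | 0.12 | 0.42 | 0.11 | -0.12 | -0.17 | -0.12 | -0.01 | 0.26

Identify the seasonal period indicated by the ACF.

The largest autocorrelation is r_6 = 0.42, with a weaker echo at lag 12 (0.26); the remaining lags stay at or below 0.22.
The dominant spike at lag 6 indicates a seasonal period of 6.

6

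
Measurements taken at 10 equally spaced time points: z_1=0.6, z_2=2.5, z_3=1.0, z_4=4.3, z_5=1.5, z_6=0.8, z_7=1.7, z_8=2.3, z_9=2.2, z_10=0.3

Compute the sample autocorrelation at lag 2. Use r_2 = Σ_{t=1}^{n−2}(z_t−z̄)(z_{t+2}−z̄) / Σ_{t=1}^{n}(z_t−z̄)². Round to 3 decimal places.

Mean z̄ = (0.6 + 2.5 + 1.0 + 4.3 + 1.5 + 0.8 + 1.7 + 2.3 + 2.2 + 0.3)/10 = 1.7200
Numerator Σ_{t=1}^{8}(z_t−z̄)(z_{t+2}−z̄) = -0.7588
Denominator Σ(z_t−z̄)² = 12.5160
r_2 = -0.7588 / 12.5160 = -0.061

-0.061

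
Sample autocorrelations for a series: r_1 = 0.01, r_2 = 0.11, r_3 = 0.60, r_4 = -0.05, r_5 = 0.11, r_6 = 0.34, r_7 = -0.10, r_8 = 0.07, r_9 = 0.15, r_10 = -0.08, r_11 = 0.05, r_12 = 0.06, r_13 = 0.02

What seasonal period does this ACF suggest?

The largest autocorrelation is r_3 = 0.60, with weaker echoes at lags 6 (0.34) and 9 (0.15); the remaining lags stay at or below 0.11.
The dominant spike at lag 3 indicates a seasonal period of 3.

3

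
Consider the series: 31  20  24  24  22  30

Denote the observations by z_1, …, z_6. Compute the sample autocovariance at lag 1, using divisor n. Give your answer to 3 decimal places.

-5.727

Mean z̄ = (31 + 20 + 24 + 24 + 22 + 30)/6 = 25.1667
Deviations: 5.8333, -5.1667, -1.1667, -1.1667, -3.1667, 4.8333
Σ_{t=1}^{5}(z_t−z̄)(z_{t+1}−z̄) = -34.3611
γ_1 = -34.3611 / 6 = -5.727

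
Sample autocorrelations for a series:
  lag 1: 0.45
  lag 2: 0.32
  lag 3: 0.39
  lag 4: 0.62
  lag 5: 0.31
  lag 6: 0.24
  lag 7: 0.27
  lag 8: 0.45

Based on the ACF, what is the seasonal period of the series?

4

The largest autocorrelation is r_4 = 0.62; the remaining lags stay at or below 0.45. The elevated value at lag 1 (0.45), dropping to 0.32 at lag 2, reflects decaying short-term dependence rather than seasonality.
The dominant spike at lag 4 indicates a seasonal period of 4.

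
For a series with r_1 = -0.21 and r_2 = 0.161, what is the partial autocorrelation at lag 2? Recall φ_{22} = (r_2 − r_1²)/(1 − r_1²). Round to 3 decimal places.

0.122

φ_{22} = (r_2 − r_1²) / (1 − r_1²)
r_1² = (-0.21)² = 0.0441
Numerator = 0.161 − 0.0441 = 0.1169; denominator = 1 − 0.0441 = 0.9559
φ_{22} = 0.1169 / 0.9559 = 0.122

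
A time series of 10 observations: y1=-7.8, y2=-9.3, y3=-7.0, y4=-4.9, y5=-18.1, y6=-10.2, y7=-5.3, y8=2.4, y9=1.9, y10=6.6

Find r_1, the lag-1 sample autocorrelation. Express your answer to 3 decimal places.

Mean ȳ = (-7.8 − 9.3 − 7.0 − 4.9 − 18.1 − 10.2 − 5.3 + 2.4 + 1.9 + 6.6)/10 = -5.1700
Numerator Σ_{t=1}^{9}(y_t−ȳ)(y_{t+1}−ȳ) = 215.8761
Denominator Σ(y_t−ȳ)² = 465.7210
r_1 = 215.8761 / 465.7210 = 0.464

0.464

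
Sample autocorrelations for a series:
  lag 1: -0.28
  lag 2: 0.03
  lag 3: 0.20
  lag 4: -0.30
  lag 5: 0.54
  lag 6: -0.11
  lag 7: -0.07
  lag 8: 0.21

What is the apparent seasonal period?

The largest autocorrelation is r_5 = 0.54; the remaining lags stay at or below 0.21.
The dominant spike at lag 5 indicates a seasonal period of 5.

5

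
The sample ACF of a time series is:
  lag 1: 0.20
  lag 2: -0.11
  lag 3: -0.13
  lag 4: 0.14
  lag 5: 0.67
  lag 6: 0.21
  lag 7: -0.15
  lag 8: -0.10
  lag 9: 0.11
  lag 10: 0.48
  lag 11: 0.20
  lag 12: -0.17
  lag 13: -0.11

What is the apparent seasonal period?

5

The largest autocorrelation is r_5 = 0.67, with a weaker echo at lag 10 (0.48); the remaining lags stay at or below 0.21.
The dominant spike at lag 5 indicates a seasonal period of 5.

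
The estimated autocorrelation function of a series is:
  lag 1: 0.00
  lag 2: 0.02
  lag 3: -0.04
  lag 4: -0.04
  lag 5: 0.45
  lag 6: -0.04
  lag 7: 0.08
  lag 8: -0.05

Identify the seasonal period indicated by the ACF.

The largest autocorrelation is r_5 = 0.45; the remaining lags stay at or below 0.08.
The dominant spike at lag 5 indicates a seasonal period of 5.

5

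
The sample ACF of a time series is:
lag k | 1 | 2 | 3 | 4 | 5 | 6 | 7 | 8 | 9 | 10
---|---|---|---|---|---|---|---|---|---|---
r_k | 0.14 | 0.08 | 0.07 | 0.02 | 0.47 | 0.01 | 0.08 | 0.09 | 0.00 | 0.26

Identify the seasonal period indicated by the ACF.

5

The largest autocorrelation is r_5 = 0.47, with a weaker echo at lag 10 (0.26); the remaining lags stay at or below 0.14.
The dominant spike at lag 5 indicates a seasonal period of 5.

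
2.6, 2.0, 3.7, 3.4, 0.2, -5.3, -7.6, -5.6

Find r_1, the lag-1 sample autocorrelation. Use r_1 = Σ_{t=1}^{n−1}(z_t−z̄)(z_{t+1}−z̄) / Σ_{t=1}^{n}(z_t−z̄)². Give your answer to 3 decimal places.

Mean z̄ = (2.6 + 2.0 + 3.7 + 3.4 + 0.2 − 5.3 − 7.6 − 5.6)/8 = -0.8250
Σ(z_t−z̄)(z_{t+1}−z̄) = (9.6756) + (12.7831) + (19.1181) + (4.3306) + (-4.5869) + (30.3181) + (32.3506) = 103.9894
Denominator Σ(z_t−z̄)² = 147.8150
r_1 = 103.9894 / 147.8150 = 0.704

0.704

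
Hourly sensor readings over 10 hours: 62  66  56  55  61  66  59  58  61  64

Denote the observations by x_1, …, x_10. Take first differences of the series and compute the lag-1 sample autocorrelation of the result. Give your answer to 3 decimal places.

First differences Δx: 4, -10, -1, 6, 5, -7, -1, 3, 3
Mean of differences = 0.2222
Numerator Σ(Δx_t−Δx̄)(Δx_{t+1}−Δx̄) = -26.9383
Denominator Σ(Δx_t−Δx̄)² = 245.5556
r_1(Δx) = -26.9383 / 245.5556 = -0.110

-0.110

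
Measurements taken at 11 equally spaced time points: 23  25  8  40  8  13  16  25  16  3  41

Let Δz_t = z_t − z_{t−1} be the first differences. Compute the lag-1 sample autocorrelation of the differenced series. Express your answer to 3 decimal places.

First differences Δz: 2, -17, 32, -32, 5, 3, 9, -9, -13, 38
Mean of differences = 1.8000
Numerator Σ(Δz_t−Δz̄)(Δz_{t+1}−Δz̄) = -2141.6400
Denominator Σ(Δz_t−Δz̄)² = 4117.6000
r_1(Δz) = -2141.6400 / 4117.6000 = -0.520

-0.520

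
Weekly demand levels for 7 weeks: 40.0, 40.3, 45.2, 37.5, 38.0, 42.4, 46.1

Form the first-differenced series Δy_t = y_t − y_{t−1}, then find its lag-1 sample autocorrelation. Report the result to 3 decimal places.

First differences Δy: 0.3, 4.9, -7.7, 0.5, 4.4, 3.7
Mean of differences = 1.0167
Numerator Σ(Δy_t−Δȳ)(Δy_{t+1}−Δȳ) = -24.7986
Denominator Σ(Δy_t−Δȳ)² = 110.4883
r_1(Δy) = -24.7986 / 110.4883 = -0.224

-0.224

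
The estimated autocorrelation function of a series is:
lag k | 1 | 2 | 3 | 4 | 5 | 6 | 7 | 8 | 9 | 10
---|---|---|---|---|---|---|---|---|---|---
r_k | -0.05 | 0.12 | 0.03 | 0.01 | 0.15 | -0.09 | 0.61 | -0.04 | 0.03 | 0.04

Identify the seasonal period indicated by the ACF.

7

The largest autocorrelation is r_7 = 0.61; the remaining lags stay at or below 0.15.
The dominant spike at lag 7 indicates a seasonal period of 7.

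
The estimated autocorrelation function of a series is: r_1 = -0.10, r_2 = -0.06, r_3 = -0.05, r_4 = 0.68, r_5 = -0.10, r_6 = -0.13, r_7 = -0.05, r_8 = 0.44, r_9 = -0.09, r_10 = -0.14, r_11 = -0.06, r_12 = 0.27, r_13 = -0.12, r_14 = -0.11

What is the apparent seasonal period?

The largest autocorrelation is r_4 = 0.68, with weaker echoes at lags 8 (0.44) and 12 (0.27); the remaining lags stay at or below -0.05.
The dominant spike at lag 4 indicates a seasonal period of 4.

4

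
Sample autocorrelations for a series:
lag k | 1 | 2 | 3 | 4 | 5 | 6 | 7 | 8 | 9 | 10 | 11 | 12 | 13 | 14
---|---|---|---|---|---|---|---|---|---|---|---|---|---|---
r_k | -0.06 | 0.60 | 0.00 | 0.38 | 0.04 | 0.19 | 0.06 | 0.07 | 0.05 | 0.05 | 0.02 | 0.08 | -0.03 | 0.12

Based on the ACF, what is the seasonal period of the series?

2

The largest autocorrelation is r_2 = 0.60, with weaker echoes at lags 4 (0.38) and 6 (0.19); the remaining lags stay at or below 0.12.
The dominant spike at lag 2 indicates a seasonal period of 2.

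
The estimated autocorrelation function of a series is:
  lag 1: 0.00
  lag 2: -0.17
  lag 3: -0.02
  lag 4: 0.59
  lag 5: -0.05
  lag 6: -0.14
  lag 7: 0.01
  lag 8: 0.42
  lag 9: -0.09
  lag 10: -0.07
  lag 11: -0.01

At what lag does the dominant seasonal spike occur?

The largest autocorrelation is r_4 = 0.59, with a weaker echo at lag 8 (0.42); the remaining lags stay at or below 0.01.
The dominant spike at lag 4 indicates a seasonal period of 4.

4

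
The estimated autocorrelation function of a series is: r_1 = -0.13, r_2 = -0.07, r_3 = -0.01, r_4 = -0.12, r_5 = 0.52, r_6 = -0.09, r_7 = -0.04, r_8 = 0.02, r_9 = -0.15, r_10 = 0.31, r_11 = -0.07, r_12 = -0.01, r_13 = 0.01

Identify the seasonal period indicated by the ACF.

5

The largest autocorrelation is r_5 = 0.52, with a weaker echo at lag 10 (0.31); the remaining lags stay at or below 0.02.
The dominant spike at lag 5 indicates a seasonal period of 5.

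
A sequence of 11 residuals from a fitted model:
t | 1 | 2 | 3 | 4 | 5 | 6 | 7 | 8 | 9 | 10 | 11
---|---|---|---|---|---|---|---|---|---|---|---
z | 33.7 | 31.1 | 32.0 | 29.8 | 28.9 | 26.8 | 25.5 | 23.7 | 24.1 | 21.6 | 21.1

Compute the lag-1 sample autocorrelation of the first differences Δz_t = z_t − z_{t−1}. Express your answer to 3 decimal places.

-0.705

First differences Δz: -2.6, 0.9, -2.2, -0.9, -2.1, -1.3, -1.8, 0.4, -2.5, -0.5
Mean of differences = -1.2600
Numerator Σ(Δz_t−Δz̄)(Δz_{t+1}−Δz̄) = -9.4076
Denominator Σ(Δz_t−Δz̄)² = 13.3440
r_1(Δz) = -9.4076 / 13.3440 = -0.705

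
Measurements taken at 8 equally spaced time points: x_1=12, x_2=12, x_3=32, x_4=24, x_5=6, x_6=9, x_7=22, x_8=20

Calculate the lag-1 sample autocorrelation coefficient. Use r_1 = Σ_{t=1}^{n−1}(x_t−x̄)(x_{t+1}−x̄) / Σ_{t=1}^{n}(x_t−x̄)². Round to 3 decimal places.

Mean x̄ = (12 + 12 + 32 + 24 + 6 + 9 + 22 + 20)/8 = 17.1250
Σ(x_t−x̄)(x_{t+1}−x̄) = (26.2656) + (-76.2344) + (102.2656) + (-76.4844) + (90.3906) + (-39.6094) + (14.0156) = 40.6094
Denominator Σ(x_t−x̄)² = 542.8750
r_1 = 40.6094 / 542.8750 = 0.075

0.075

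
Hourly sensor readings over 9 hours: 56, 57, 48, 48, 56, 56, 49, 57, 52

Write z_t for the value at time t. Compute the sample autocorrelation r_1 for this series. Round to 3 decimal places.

-0.168

Mean z̄ = (56 + 57 + 48 + 48 + 56 + 56 + 49 + 57 + 52)/9 = 53.2222
Numerator Σ_{t=1}^{8}(z_t−z̄)(z_{t+1}−z̄) = -21.0494
Denominator Σ(z_t−z̄)² = 125.5556
r_1 = -21.0494 / 125.5556 = -0.168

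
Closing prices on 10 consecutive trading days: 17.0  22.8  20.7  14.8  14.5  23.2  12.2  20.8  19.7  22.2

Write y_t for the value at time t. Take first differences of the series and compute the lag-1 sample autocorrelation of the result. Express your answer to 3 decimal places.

-0.579

First differences Δy: 5.8, -2.1, -5.9, -0.3, 8.7, -11.0, 8.6, -1.1, 2.5
Mean of differences = 0.5778
Numerator Σ(Δy_t−Δȳ)(Δy_{t+1}−Δȳ) = -201.6827
Denominator Σ(Δy_t−Δȳ)² = 348.0556
r_1(Δy) = -201.6827 / 348.0556 = -0.579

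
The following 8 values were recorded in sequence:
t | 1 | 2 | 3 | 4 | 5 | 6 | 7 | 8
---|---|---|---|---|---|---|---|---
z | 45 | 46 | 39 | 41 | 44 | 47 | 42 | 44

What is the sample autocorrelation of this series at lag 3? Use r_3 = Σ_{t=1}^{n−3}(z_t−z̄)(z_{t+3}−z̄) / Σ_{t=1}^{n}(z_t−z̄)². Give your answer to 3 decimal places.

-0.285

Mean z̄ = (45 + 46 + 39 + 41 + 44 + 47 + 42 + 44)/8 = 43.5000
Σ(z_t−z̄)(z_{t+3}−z̄) = (-3.7500) + (1.2500) + (-15.7500) + (3.7500) + (0.2500) = -14.2500
Denominator Σ(z_t−z̄)² = 50.0000
r_3 = -14.2500 / 50.0000 = -0.285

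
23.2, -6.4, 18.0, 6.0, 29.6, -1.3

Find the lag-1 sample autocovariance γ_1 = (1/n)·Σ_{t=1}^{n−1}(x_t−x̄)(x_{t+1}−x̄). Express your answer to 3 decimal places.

Mean x̄ = (23.2 − 6.4 + 18.0 + 6.0 + 29.6 − 1.3)/6 = 11.5167
Σ_{t=1}^{5}(x_t−x̄)(x_{t+1}−x̄) = -692.7803
γ_1 = -692.7803 / 6 = -115.463

-115.463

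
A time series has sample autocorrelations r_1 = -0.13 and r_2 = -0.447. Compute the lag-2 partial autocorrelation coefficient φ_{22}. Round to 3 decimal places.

-0.472

φ_{22} = (r_2 − r_1²) / (1 − r_1²)
r_1² = (-0.13)² = 0.0169
Numerator = -0.447 − 0.0169 = -0.4639; denominator = 1 − 0.0169 = 0.9831
φ_{22} = -0.4639 / 0.9831 = -0.472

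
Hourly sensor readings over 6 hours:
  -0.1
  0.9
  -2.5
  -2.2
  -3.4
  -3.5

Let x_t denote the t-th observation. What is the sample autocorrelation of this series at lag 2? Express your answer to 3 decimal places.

Mean x̄ = (-0.1 + 0.9 − 2.5 − 2.2 − 3.4 − 3.5)/6 = -1.8000
Deviations from mean: 1.7000, 2.7000, -0.7000, -0.4000, -1.6000, -1.7000
Σ(x_t−x̄)(x_{t+2}−x̄) = (-1.1900) + (-1.0800) + (1.1200) + (0.6800) = -0.4700
Denominator Σ(x_t−x̄)² = 16.2800
r_2 = -0.4700 / 16.2800 = -0.029

-0.029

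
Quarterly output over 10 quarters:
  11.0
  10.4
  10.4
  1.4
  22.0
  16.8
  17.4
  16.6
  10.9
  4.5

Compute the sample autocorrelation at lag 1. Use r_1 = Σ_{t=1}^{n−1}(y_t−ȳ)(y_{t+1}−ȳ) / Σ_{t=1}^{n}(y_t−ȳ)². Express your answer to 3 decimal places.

Mean ȳ = (11.0 + 10.4 + 10.4 + 1.4 + 22.0 + 16.8 + 17.4 + 16.6 + 10.9 + 4.5)/10 = 12.1400
Numerator Σ_{t=1}^{9}(y_t−ȳ)(y_{t+1}−ȳ) = 15.6644
Denominator Σ(y_t−ȳ)² = 349.1040
r_1 = 15.6644 / 349.1040 = 0.045

0.045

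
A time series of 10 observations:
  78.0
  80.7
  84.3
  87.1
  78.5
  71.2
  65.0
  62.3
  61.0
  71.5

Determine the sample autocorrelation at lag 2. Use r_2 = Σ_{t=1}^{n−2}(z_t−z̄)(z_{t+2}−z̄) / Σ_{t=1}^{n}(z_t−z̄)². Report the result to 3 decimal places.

0.365

Mean z̄ = (78.0 + 80.7 + 84.3 + 87.1 + 78.5 + 71.2 + 65.0 + 62.3 + 61.0 + 71.5)/10 = 73.9600
Numerator Σ_{t=1}^{8}(z_t−z̄)(z_{t+2}−z̄) = 277.3228
Denominator Σ(z_t−z̄)² = 759.8040
r_2 = 277.3228 / 759.8040 = 0.365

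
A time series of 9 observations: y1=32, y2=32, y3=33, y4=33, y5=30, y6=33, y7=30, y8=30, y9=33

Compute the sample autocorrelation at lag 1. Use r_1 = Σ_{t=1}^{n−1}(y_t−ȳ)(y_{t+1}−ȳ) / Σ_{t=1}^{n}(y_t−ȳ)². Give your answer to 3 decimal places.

-0.239

Mean ȳ = (32 + 32 + 33 + 33 + 30 + 33 + 30 + 30 + 33)/9 = 31.7778
Numerator Σ_{t=1}^{8}(y_t−ȳ)(y_{t+1}−ȳ) = -3.7160
Denominator Σ(y_t−ȳ)² = 15.5556
r_1 = -3.7160 / 15.5556 = -0.239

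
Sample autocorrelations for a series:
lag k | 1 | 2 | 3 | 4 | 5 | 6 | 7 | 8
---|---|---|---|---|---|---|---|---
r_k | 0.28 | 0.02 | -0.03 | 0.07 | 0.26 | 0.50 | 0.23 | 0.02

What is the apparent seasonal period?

The largest autocorrelation is r_6 = 0.50; the remaining lags stay at or below 0.28. The elevated value at lag 1 (0.28), dropping to 0.02 at lag 2, reflects decaying short-term dependence rather than seasonality.
The dominant spike at lag 6 indicates a seasonal period of 6.

6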